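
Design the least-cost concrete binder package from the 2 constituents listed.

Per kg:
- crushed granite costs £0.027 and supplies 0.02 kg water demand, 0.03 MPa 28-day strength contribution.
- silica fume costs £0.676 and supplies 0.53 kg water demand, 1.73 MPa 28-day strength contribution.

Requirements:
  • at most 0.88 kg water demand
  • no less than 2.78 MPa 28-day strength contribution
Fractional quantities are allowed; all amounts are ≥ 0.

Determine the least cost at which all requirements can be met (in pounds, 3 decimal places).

Treat it as an LP. Let x1 = kg of crushed granite, x2 = kg of silica fume.
min 0.027x1 + 0.676x2 subject to:
  0.02x1 + 0.53x2 ≤ 0.88   (water demand)
  0.03x1 + 1.73x2 ≥ 2.78   (28-day strength contribution)
  x1, x2 ≥ 0.
The optimal basis is {silica fume}; crushed granite drops out. There the 28-day strength contribution constraint is tight.
Optimal quantities: silica fume = 1.607 kg.
Total cost: 0.676·1.607 = 1.08633.

£1.086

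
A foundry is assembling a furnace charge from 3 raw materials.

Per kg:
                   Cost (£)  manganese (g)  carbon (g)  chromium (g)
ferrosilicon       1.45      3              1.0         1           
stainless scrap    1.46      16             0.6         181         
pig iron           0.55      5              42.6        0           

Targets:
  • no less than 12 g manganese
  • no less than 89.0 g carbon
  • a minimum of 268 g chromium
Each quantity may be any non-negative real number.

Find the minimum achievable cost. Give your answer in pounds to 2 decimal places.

Let x1 = kg of ferrosilicon, x2 = kg of stainless scrap, x3 = kg of pig iron.
Minimize 1.45x1 + 1.46x2 + 0.55x3 with:
  3x1 + 16x2 + 5x3 ≥ 12   (manganese)
  1x1 + 0.6x2 + 42.6x3 ≥ 89   (carbon)
  1x1 + 181x2 ≥ 268   (chromium)
  x1, x2, x3 ≥ 0.
The minimum-cost mix takes nothing from ferrosilicon — only stainless scrap, pig iron. The carbon and chromium requirements are met with equality.
So stainless scrap = 1.481 kg, pig iron = 2.068 kg.
Cost = 1.46·1.481 + 0.55·2.068 = 3.2997.

£3.30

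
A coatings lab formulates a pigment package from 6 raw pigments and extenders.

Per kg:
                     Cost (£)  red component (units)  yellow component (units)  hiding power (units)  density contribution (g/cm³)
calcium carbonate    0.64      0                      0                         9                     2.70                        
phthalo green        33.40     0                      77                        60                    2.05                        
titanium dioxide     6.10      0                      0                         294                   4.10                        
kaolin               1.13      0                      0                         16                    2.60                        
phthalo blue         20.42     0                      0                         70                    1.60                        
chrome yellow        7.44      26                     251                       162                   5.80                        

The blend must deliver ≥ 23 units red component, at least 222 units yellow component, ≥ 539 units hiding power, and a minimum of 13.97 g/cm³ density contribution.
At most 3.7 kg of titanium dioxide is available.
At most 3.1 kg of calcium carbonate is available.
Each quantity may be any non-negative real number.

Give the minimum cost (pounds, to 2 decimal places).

£15.38

Let x1 = kg of calcium carbonate, x2 = kg of phthalo green, x3 = kg of titanium dioxide, x4 = kg of kaolin, x5 = kg of phthalo blue, x6 = kg of chrome yellow.
Minimize 0.64x1 + 33.4x2 + 6.1x3 + 1.13x4 + 20.42x5 + 7.44x6 s.t.:
  26x6 ≥ 23   (red component)
  77x2 + 251x6 ≥ 222   (yellow component)
  9x1 + 60x2 + 294x3 + 16x4 + 70x5 + 162x6 ≥ 539   (hiding power)
  2.7x1 + 2.05x2 + 4.1x3 + 2.6x4 + 1.6x5 + 5.8x6 ≥ 13.97   (density contribution)
  x3 ≤ 3.7
  x1 ≤ 3.1
  x1, x2, x3, x4, x5, x6 ≥ 0.
The cheapest feasible vertex uses only calcium carbonate, titanium dioxide, chrome yellow; phthalo green, kaolin, phthalo blue are not used. Binding constraints: red component, hiding power, density contribution.
Solving gives x1 = 1.29, x3 = 1.3064, x6 = 0.88462.
Total cost: 0.64·1.29 + 6.1·1.3064 + 7.44·0.88462 = 15.3762.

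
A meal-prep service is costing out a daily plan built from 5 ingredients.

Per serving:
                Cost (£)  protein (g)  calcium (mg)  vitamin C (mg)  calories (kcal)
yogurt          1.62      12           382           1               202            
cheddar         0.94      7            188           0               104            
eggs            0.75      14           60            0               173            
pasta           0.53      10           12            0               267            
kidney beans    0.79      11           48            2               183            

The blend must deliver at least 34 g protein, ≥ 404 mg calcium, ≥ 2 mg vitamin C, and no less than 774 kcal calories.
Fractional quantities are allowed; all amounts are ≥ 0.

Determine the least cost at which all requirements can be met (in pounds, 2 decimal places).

This is a linear program. Let x1 = servings of yogurt, x2 = servings of cheddar, x3 = servings of eggs, x4 = servings of pasta, x5 = servings of kidney beans.
Minimise 1.62x1 + 0.94x2 + 0.75x3 + 0.53x4 + 0.79x5 s.t.:
  12x1 + 7x2 + 14x3 + 10x4 + 11x5 ≥ 34   (protein)
  382x1 + 188x2 + 60x3 + 12x4 + 48x5 ≥ 404   (calcium)
  1x1 + 2x5 ≥ 2   (vitamin C)
  202x1 + 104x2 + 173x3 + 267x4 + 183x5 ≥ 774   (calories)
  x1, x2, x3, x4, x5 ≥ 0.
At the optimum only yogurt, pasta, kidney beans are positive (cheddar, eggs = 0). Binding constraints: calcium, vitamin C, calories.
So yogurt = 0.9332 servings, pasta = 1.827 servings, kidney beans = 0.5334 servings.
Objective = 1.62·0.9332 + 0.53·1.827 + 0.79·0.5334 = 2.9015.

£2.90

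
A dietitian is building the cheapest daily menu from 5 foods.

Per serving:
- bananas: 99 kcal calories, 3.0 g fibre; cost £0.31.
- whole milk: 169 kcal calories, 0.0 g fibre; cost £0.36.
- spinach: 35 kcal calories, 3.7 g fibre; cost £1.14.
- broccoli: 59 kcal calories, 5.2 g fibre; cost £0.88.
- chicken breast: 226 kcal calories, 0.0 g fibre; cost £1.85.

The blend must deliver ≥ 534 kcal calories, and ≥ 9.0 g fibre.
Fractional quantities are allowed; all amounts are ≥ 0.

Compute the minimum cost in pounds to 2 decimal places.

£1.43

This is a linear program. Let x1 = servings of bananas, x2 = servings of whole milk, x3 = servings of spinach, x4 = servings of broccoli, x5 = servings of chicken breast.
Minimize 0.31x1 + 0.36x2 + 1.14x3 + 0.88x4 + 1.85x5 s.t.:
  99x1 + 169x2 + 35x3 + 59x4 + 226x5 ≥ 534   (calories)
  3x1 + 3.7x3 + 5.2x4 ≥ 9   (fibre)
  x1, x2, x3, x4, x5 ≥ 0.
The optimal basis is {bananas, whole milk}; spinach, broccoli, chicken breast drop out. Binding constraints: calories and fibre.
So bananas = 3 servings, whole milk = 1.402 servings.
Hence cost = 0.31·3 + 0.36·1.402 = £1.4347.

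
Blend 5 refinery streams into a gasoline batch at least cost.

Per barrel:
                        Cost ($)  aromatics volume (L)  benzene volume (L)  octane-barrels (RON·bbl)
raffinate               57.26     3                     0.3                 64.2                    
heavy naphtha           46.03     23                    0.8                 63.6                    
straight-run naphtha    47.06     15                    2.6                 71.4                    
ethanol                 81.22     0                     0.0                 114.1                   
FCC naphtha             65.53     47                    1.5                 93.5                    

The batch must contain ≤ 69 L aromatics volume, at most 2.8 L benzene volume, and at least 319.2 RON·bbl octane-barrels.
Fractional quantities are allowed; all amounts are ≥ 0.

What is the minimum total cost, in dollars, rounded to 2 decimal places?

$223.16

This is a linear program. Let x1 = barrels of raffinate, x2 = barrels of heavy naphtha, x3 = barrels of straight-run naphtha, x4 = barrels of ethanol, x5 = barrels of FCC naphtha.
Minimise 57.26x1 + 46.03x2 + 47.06x3 + 81.22x4 + 65.53x5 s.t.:
  3x1 + 23x2 + 15x3 + 47x5 ≤ 69   (aromatics volume)
  0.3x1 + 0.8x2 + 2.6x3 + 1.5x5 ≤ 2.8   (benzene volume)
  64.2x1 + 63.6x2 + 71.4x3 + 114.1x4 + 93.5x5 ≥ 319.2   (octane-barrels)
  x1, x2, x3, x4, x5 ≥ 0.
The minimum-cost mix takes nothing from raffinate, heavy naphtha, FCC naphtha — only straight-run naphtha, ethanol. Binding constraints: benzene volume and octane-barrels.
That vertex is x3 = 1.0769, x4 = 2.1236.
Hence cost = 47.06·1.0769 + 81.22·2.1236 = $223.1577.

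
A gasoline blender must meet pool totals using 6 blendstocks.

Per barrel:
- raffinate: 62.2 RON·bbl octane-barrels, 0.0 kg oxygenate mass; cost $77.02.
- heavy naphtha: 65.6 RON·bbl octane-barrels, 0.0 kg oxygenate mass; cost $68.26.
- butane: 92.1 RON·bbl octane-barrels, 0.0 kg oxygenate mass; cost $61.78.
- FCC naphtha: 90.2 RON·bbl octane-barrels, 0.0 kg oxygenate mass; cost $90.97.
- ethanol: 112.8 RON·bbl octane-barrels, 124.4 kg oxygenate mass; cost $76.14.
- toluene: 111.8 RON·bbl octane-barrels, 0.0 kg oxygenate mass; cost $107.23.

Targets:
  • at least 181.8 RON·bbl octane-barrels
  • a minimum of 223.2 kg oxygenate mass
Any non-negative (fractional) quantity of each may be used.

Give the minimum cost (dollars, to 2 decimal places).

Let x1 = barrels of raffinate, x2 = barrels of heavy naphtha, x3 = barrels of butane, x4 = barrels of FCC naphtha, x5 = barrels of ethanol, x6 = barrels of toluene.
min 77.02x1 + 68.26x2 + 61.78x3 + 90.97x4 + 76.14x5 + 107.23x6 s.t.:
  62.2x1 + 65.6x2 + 92.1x3 + 90.2x4 + 112.8x5 + 111.8x6 ≥ 181.8   (octane-barrels)
  124.4x5 ≥ 223.2   (oxygenate mass)
  x1, x2, x3, x4, x5, x6 ≥ 0.
At the optimum only ethanol is positive (raffinate, heavy naphtha, butane, FCC naphtha, toluene = 0). The oxygenate mass requirement is met with equality.
Optimal quantities: ethanol = 1.7942 barrels.
Total cost: 76.14·1.7942 = 136.6104.

$136.61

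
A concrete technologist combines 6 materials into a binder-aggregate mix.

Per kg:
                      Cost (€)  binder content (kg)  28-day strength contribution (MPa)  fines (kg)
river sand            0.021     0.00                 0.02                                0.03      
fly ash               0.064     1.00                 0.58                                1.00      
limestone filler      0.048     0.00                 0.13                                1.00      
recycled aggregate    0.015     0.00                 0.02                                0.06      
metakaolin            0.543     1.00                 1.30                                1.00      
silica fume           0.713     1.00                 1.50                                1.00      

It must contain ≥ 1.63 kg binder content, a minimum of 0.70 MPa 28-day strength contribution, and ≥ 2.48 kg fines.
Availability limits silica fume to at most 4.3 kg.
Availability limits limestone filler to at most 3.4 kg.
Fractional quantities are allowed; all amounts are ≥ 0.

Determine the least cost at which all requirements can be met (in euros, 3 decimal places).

This is a linear program. Let x1 = kg of river sand, x2 = kg of fly ash, x3 = kg of limestone filler, x4 = kg of recycled aggregate, x5 = kg of metakaolin, x6 = kg of silica fume.
Minimize 0.021x1 + 0.064x2 + 0.048x3 + 0.015x4 + 0.543x5 + 0.713x6 with:
  1x2 + 1x5 + 1x6 ≥ 1.63   (binder content)
  0.02x1 + 0.58x2 + 0.13x3 + 0.02x4 + 1.3x5 + 1.5x6 ≥ 0.7   (28-day strength contribution)
  0.03x1 + 1x2 + 1x3 + 0.06x4 + 1x5 + 1x6 ≥ 2.48   (fines)
  x6 ≤ 4.3
  x3 ≤ 3.4
  x1, x2, x3, x4, x5, x6 ≥ 0.
The cheapest feasible vertex uses only fly ash, limestone filler; river sand, recycled aggregate, metakaolin, silica fume are not used. Binding constraints: binder content and fines.
Solving gives x2 = 1.63, x3 = 0.85.
Cost = 0.064·1.63 + 0.048·0.85 = 0.14512.

€0.145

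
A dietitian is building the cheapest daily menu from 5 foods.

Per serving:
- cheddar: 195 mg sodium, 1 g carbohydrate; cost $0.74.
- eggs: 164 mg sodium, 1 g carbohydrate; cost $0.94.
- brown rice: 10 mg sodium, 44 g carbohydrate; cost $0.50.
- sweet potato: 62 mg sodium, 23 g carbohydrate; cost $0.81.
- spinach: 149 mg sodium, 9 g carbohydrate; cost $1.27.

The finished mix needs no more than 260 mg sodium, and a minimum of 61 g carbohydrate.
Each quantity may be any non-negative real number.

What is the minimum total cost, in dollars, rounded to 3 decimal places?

Treat it as an LP. Let x1 = servings of cheddar, x2 = servings of eggs, x3 = servings of brown rice, x4 = servings of sweet potato, x5 = servings of spinach.
Minimise 0.74x1 + 0.94x2 + 0.5x3 + 0.81x4 + 1.27x5 s.t.:
  195x1 + 164x2 + 10x3 + 62x4 + 149x5 ≤ 260   (sodium)
  1x1 + 1x2 + 44x3 + 23x4 + 9x5 ≥ 61   (carbohydrate)
  x1, x2, x3, x4, x5 ≥ 0.
At the optimum only brown rice is positive (cheddar, eggs, sweet potato, spinach = 0). Binding constraint: carbohydrate.
So brown rice = 1.386 servings.
Hence cost = 0.5·1.386 = $0.69300.

$0.693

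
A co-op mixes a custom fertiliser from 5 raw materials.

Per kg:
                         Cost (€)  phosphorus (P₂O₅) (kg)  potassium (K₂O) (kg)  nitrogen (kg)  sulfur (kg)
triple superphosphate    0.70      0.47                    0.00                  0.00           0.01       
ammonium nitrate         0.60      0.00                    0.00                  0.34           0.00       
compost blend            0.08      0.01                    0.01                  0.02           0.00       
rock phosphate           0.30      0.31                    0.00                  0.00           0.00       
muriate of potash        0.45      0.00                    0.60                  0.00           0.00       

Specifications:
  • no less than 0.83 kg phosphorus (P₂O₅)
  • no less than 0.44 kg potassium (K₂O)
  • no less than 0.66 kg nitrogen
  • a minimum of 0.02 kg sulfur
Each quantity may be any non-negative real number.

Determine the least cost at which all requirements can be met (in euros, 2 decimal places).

This is a linear program. Let x1 = kg of triple superphosphate, x2 = kg of ammonium nitrate, x3 = kg of compost blend, x4 = kg of rock phosphate, x5 = kg of muriate of potash.
Minimize 0.7x1 + 0.6x2 + 0.08x3 + 0.3x4 + 0.45x5 subject to:
  0.47x1 + 0.01x3 + 0.31x4 ≥ 0.83   (phosphorus (P₂O₅))
  0.01x3 + 0.6x5 ≥ 0.44   (potassium (K₂O))
  0.34x2 + 0.02x3 ≥ 0.66   (nitrogen)
  0.01x1 ≥ 0.02   (sulfur)
  x1, x2, x3, x4, x5 ≥ 0.
The minimum-cost mix takes nothing from compost blend, rock phosphate — only triple superphosphate, ammonium nitrate, muriate of potash. There the potassium (K₂O), nitrogen, sulfur constraints are tight.
So triple superphosphate = 2 kg, ammonium nitrate = 1.941 kg, muriate of potash = 0.7333 kg.
Total cost: 0.7·2 + 0.6·1.941 + 0.45·0.7333 = 2.8946.

€2.89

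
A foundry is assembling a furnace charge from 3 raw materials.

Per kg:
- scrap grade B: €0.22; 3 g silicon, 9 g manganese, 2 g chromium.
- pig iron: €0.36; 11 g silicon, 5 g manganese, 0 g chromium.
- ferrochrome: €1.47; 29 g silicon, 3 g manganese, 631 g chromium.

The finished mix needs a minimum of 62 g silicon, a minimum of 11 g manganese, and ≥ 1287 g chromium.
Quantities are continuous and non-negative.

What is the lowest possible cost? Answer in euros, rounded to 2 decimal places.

Let x1 = kg of scrap grade B, x2 = kg of pig iron, x3 = kg of ferrochrome.
Minimise 0.22x1 + 0.36x2 + 1.47x3 with:
  3x1 + 11x2 + 29x3 ≥ 62   (silicon)
  9x1 + 5x2 + 3x3 ≥ 11   (manganese)
  2x1 + 631x3 ≥ 1287   (chromium)
  x1, x2, x3 ≥ 0.
All 3 inputs are positive at the optimum. The silicon, manganese, chromium requirements are met with equality.
Optimal quantities: scrap grade B = 0.4675 kg, pig iron = 0.1356 kg, ferrochrome = 2.038 kg.
Hence cost = 0.22·0.4675 + 0.36·0.1356 + 1.47·2.038 = €3.1475.

€3.15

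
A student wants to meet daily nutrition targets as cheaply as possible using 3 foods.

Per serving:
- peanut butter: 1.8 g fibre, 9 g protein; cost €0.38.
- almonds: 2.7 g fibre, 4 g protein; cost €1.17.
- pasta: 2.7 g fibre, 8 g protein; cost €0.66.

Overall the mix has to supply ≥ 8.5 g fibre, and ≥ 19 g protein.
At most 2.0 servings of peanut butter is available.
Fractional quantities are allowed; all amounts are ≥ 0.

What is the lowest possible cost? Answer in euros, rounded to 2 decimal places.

Set it up as a linear program. Let x1 = servings of peanut butter, x2 = servings of almonds, x3 = servings of pasta.
Minimise 0.38x1 + 1.17x2 + 0.66x3 with:
  1.8x1 + 2.7x2 + 2.7x3 ≥ 8.5   (fibre)
  9x1 + 4x2 + 8x3 ≥ 19   (protein)
  x1 ≤ 2
  x1, x2, x3 ≥ 0.
The optimal basis is {peanut butter, pasta}; almonds drops out. Binding constraints: fibre and the peanut butter cap.
So peanut butter = 2 servings, pasta = 1.815 servings.
Total cost: 0.38·2 + 0.66·1.815 = 1.9579.

€1.96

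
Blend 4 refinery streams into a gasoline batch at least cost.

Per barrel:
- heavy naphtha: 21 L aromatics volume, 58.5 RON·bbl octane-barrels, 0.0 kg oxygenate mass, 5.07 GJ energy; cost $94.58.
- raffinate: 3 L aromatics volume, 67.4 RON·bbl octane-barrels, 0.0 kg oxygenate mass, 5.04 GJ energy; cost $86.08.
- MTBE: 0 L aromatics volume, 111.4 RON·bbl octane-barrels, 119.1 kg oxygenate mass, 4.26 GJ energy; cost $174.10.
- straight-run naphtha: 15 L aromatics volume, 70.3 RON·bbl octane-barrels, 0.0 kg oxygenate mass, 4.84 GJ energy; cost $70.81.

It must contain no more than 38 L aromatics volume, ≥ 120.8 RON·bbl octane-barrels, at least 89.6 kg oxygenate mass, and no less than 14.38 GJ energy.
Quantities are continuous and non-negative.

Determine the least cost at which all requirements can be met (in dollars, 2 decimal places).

This is a linear program. Let x1 = barrels of heavy naphtha, x2 = barrels of raffinate, x3 = barrels of MTBE, x4 = barrels of straight-run naphtha.
Minimise 94.58x1 + 86.08x2 + 174.1x3 + 70.81x4 with:
  21x1 + 3x2 + 15x4 ≤ 38   (aromatics volume)
  58.5x1 + 67.4x2 + 111.4x3 + 70.3x4 ≥ 120.8   (octane-barrels)
  119.1x3 ≥ 89.6   (oxygenate mass)
  5.07x1 + 5.04x2 + 4.26x3 + 4.84x4 ≥ 14.38   (energy)
  x1, x2, x3, x4 ≥ 0.
At the optimum only MTBE, straight-run naphtha are positive (heavy naphtha, raffinate = 0). Binding constraints: oxygenate mass and energy.
Solving gives x3 = 0.75231, x4 = 2.3089.
Total cost: 174.1·0.75231 + 70.81·2.3089 = 294.4704.

$294.47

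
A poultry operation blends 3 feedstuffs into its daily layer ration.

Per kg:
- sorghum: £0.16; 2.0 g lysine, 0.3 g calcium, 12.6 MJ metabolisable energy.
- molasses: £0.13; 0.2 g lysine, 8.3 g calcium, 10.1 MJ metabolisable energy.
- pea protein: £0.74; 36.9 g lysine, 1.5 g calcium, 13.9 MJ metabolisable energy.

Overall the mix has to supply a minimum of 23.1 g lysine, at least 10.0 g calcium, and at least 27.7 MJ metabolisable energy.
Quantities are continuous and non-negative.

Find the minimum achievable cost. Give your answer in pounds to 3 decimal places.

Set it up as a linear program. Let x1 = kg of sorghum, x2 = kg of molasses, x3 = kg of pea protein.
Minimise 0.16x1 + 0.13x2 + 0.74x3 with:
  2x1 + 0.2x2 + 36.9x3 ≥ 23.1   (lysine)
  0.3x1 + 8.3x2 + 1.5x3 ≥ 10   (calcium)
  12.6x1 + 10.1x2 + 13.9x3 ≥ 27.7   (metabolisable energy)
  x1, x2, x3 ≥ 0.
The optimal mix uses every input. The lysine, calcium, metabolisable energy requirements are met with equality.
Solving gives x1 = 0.6945, x2 = 1.074, x3 = 0.5826.
Total cost: 0.16·0.6945 + 0.13·1.074 + 0.74·0.5826 = 0.68186.

£0.682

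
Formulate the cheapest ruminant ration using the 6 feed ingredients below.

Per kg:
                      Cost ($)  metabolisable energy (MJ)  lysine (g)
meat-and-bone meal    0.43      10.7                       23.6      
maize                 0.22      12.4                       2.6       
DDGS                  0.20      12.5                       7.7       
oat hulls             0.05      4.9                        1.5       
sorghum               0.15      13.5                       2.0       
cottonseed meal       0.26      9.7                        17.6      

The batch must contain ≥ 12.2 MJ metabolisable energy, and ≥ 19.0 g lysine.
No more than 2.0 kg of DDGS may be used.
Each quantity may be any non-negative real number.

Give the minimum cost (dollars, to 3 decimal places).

$0.292

Let x1 = kg of meat-and-bone meal, x2 = kg of maize, x3 = kg of DDGS, x4 = kg of oat hulls, x5 = kg of sorghum, x6 = kg of cottonseed meal.
Minimise 0.43x1 + 0.22x2 + 0.2x3 + 0.05x4 + 0.15x5 + 0.26x6 with:
  10.7x1 + 12.4x2 + 12.5x3 + 4.9x4 + 13.5x5 + 9.7x6 ≥ 12.2   (metabolisable energy)
  23.6x1 + 2.6x2 + 7.7x3 + 1.5x4 + 2x5 + 17.6x6 ≥ 19   (lysine)
  x3 ≤ 2
  x1, x2, x3, x4, x5, x6 ≥ 0.
The cheapest feasible vertex uses only oat hulls, cottonseed meal; meat-and-bone meal, maize, DDGS, sorghum are not used. The metabolisable energy and lysine requirements are met with equality.
Optimal quantities: oat hulls = 0.4243 kg, cottonseed meal = 1.043 kg.
Total cost: 0.05·0.4243 + 0.26·1.043 = 0.29240.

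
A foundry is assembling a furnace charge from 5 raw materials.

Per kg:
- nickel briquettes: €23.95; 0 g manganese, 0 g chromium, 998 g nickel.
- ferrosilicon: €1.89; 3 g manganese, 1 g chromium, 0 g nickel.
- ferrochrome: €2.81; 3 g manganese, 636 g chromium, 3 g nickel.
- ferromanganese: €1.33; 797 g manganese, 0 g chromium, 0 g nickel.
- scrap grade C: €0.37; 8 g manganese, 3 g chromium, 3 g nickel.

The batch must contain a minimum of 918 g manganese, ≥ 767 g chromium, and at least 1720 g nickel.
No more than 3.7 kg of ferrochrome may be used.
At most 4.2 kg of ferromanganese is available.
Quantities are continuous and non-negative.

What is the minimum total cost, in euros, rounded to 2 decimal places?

Let x1 = kg of nickel briquettes, x2 = kg of ferrosilicon, x3 = kg of ferrochrome, x4 = kg of ferromanganese, x5 = kg of scrap grade C.
Minimize 23.95x1 + 1.89x2 + 2.81x3 + 1.33x4 + 0.37x5 subject to:
  3x2 + 3x3 + 797x4 + 8x5 ≥ 918   (manganese)
  1x2 + 636x3 + 3x5 ≥ 767   (chromium)
  998x1 + 3x3 + 3x5 ≥ 1720   (nickel)
  x3 ≤ 3.7
  x4 ≤ 4.2
  x1, x2, x3, x4, x5 ≥ 0.
At the optimum only nickel briquettes, ferrochrome, ferromanganese are positive (ferrosilicon, scrap grade C = 0). There the manganese, chromium, nickel constraints are tight.
That vertex is x1 = 1.7198, x3 = 1.206, x4 = 1.1473.
Cost = 23.95·1.7198 + 2.81·1.206 + 1.33·1.1473 = 46.1040.

€46.10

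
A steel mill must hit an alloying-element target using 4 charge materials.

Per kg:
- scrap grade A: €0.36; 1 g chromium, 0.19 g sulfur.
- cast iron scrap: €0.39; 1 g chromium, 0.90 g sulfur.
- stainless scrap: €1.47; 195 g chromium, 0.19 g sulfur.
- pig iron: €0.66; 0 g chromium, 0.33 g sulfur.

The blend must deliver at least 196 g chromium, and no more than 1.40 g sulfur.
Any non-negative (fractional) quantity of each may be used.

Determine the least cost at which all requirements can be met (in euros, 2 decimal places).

€1.48

Let x1 = kg of scrap grade A, x2 = kg of cast iron scrap, x3 = kg of stainless scrap, x4 = kg of pig iron.
Minimise 0.36x1 + 0.39x2 + 1.47x3 + 0.66x4 s.t.:
  1x1 + 1x2 + 195x3 ≥ 196   (chromium)
  0.19x1 + 0.9x2 + 0.19x3 + 0.33x4 ≤ 1.4   (sulfur)
  x1, x2, x3, x4 ≥ 0.
The minimum-cost mix takes nothing from scrap grade A, cast iron scrap, pig iron — only stainless scrap. There the chromium constraint is tight.
That vertex is x3 = 1.005.
Total cost: 1.47·1.005 = 1.4774.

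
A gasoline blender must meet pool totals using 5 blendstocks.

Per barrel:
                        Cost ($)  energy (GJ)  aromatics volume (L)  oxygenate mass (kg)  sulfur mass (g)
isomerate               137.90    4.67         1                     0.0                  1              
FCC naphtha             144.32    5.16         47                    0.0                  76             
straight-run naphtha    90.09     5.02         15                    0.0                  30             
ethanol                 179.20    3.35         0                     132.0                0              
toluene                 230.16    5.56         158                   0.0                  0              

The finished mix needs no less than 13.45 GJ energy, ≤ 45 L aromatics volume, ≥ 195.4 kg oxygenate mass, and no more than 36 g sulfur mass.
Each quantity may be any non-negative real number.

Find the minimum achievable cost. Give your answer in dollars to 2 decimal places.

Set it up as a linear program. Let x1 = barrels of isomerate, x2 = barrels of FCC naphtha, x3 = barrels of straight-run naphtha, x4 = barrels of ethanol, x5 = barrels of toluene.
min 137.9x1 + 144.32x2 + 90.09x3 + 179.2x4 + 230.16x5 subject to:
  4.67x1 + 5.16x2 + 5.02x3 + 3.35x4 + 5.56x5 ≥ 13.45   (energy)
  1x1 + 47x2 + 15x3 + 158x5 ≤ 45   (aromatics volume)
  132x4 ≥ 195.4   (oxygenate mass)
  1x1 + 76x2 + 30x3 ≤ 36   (sulfur mass)
  x1, x2, x3, x4, x5 ≥ 0.
The cheapest feasible vertex uses only isomerate, straight-run naphtha, ethanol; FCC naphtha, toluene are not used. Binding constraints: energy, oxygenate mass, sulfur mass.
Solving gives x1 = 0.547894, x3 = 1.18174, x4 = 1.4803.
Objective = 137.9·0.547894 + 90.09·1.18174 + 179.2·1.4803 = 447.2873.

$447.29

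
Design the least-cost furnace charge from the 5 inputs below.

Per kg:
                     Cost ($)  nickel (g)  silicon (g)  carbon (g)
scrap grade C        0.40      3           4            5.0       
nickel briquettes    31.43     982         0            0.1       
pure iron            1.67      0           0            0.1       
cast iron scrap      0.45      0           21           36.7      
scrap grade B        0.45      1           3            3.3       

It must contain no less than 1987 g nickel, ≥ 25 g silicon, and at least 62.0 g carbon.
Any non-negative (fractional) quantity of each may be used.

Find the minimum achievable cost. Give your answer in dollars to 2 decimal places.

$64.35

Treat it as an LP. Let x1 = kg of scrap grade C, x2 = kg of nickel briquettes, x3 = kg of pure iron, x4 = kg of cast iron scrap, x5 = kg of scrap grade B.
Minimize 0.4x1 + 31.43x2 + 1.67x3 + 0.45x4 + 0.45x5 s.t.:
  3x1 + 982x2 + 1x5 ≥ 1987   (nickel)
  4x1 + 21x4 + 3x5 ≥ 25   (silicon)
  5x1 + 0.1x2 + 0.1x3 + 36.7x4 + 3.3x5 ≥ 62   (carbon)
  x1, x2, x3, x4, x5 ≥ 0.
The minimum-cost mix takes nothing from scrap grade C, pure iron, scrap grade B — only nickel briquettes, cast iron scrap. There the nickel and carbon constraints are tight.
Optimal quantities: nickel briquettes = 2.0234 kg, cast iron scrap = 1.6839 kg.
Total cost: 31.43·2.0234 + 0.45·1.6839 = 64.3532.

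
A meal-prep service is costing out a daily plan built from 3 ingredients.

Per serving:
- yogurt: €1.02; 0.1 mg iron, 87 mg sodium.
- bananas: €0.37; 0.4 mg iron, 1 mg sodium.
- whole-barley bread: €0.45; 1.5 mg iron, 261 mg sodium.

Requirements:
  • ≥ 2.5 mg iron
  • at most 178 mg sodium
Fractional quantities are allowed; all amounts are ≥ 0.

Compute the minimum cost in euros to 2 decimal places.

€1.69

This is a linear program. Let x1 = servings of yogurt, x2 = servings of bananas, x3 = servings of whole-barley bread.
min 1.02x1 + 0.37x2 + 0.45x3 with:
  0.1x1 + 0.4x2 + 1.5x3 ≥ 2.5   (iron)
  87x1 + 1x2 + 261x3 ≤ 178   (sodium)
  x1, x2, x3 ≥ 0.
At the optimum only bananas, whole-barley bread are positive (yogurt = 0). The iron and sodium requirements are met with equality.
That vertex is x2 = 3.746, x3 = 0.6676.
Cost = 0.37·3.746 + 0.45·0.6676 = 1.6864.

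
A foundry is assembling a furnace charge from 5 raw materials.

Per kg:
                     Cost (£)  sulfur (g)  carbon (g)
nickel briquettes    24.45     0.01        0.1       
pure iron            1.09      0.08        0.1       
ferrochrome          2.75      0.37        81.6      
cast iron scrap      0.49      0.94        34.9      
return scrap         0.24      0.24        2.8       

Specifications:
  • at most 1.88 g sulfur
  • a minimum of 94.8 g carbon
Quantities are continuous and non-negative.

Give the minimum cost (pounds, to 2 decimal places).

£1.92

Treat it as an LP. Let x1 = kg of nickel briquettes, x2 = kg of pure iron, x3 = kg of ferrochrome, x4 = kg of cast iron scrap, x5 = kg of return scrap.
min 24.45x1 + 1.09x2 + 2.75x3 + 0.49x4 + 0.24x5 subject to:
  0.01x1 + 0.08x2 + 0.37x3 + 0.94x4 + 0.24x5 ≤ 1.88   (sulfur)
  0.1x1 + 0.1x2 + 81.6x3 + 34.9x4 + 2.8x5 ≥ 94.8   (carbon)
  x1, x2, x3, x4, x5 ≥ 0.
The cheapest feasible vertex uses only ferrochrome, cast iron scrap; nickel briquettes, pure iron, return scrap are not used. The sulfur and carbon requirements are met with equality.
So ferrochrome = 0.3684 kg, cast iron scrap = 1.855 kg.
Total cost: 2.75·0.3684 + 0.49·1.855 = 1.9221.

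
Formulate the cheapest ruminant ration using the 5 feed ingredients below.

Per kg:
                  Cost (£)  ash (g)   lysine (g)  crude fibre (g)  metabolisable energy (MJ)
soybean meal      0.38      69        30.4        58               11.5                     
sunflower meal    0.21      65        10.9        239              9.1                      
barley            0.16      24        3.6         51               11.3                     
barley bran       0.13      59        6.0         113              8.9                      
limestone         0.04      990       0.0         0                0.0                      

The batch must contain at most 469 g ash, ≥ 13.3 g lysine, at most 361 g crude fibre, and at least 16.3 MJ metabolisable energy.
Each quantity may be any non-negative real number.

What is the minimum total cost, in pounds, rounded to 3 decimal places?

Treat it as an LP. Let x1 = kg of soybean meal, x2 = kg of sunflower meal, x3 = kg of barley, x4 = kg of barley bran, x5 = kg of limestone.
Minimise 0.38x1 + 0.21x2 + 0.16x3 + 0.13x4 + 0.04x5 s.t.:
  69x1 + 65x2 + 24x3 + 59x4 + 990x5 ≤ 469   (ash)
  30.4x1 + 10.9x2 + 3.6x3 + 6x4 ≥ 13.3   (lysine)
  58x1 + 239x2 + 51x3 + 113x4 ≤ 361   (crude fibre)
  11.5x1 + 9.1x2 + 11.3x3 + 8.9x4 ≥ 16.3   (metabolisable energy)
  x1, x2, x3, x4, x5 ≥ 0.
The cheapest feasible vertex uses only soybean meal, barley bran; sunflower meal, barley, limestone are not used. Binding constraints: lysine and metabolisable energy.
Optimal quantities: soybean meal = 0.1021 kg, barley bran = 1.7 kg.
Cost = 0.38·0.1021 + 0.13·1.7 = 0.25980.

£0.260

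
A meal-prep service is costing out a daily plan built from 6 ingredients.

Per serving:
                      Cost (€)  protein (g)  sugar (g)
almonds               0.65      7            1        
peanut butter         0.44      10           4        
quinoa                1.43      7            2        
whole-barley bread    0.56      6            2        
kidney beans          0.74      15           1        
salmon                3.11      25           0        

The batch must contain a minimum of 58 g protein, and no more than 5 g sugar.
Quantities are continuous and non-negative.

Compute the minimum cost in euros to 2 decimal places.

€2.84

Let x1 = servings of almonds, x2 = servings of peanut butter, x3 = servings of quinoa, x4 = servings of whole-barley bread, x5 = servings of kidney beans, x6 = servings of salmon.
Minimize 0.65x1 + 0.44x2 + 1.43x3 + 0.56x4 + 0.74x5 + 3.11x6 with:
  7x1 + 10x2 + 7x3 + 6x4 + 15x5 + 25x6 ≥ 58   (protein)
  1x1 + 4x2 + 2x3 + 2x4 + 1x5 ≤ 5   (sugar)
  x1, x2, x3, x4, x5, x6 ≥ 0.
The optimal basis is {peanut butter, kidney beans}; almonds, quinoa, whole-barley bread, salmon drop out. Binding constraints: protein and sugar.
Optimal quantities: peanut butter = 0.34 servings, kidney beans = 3.64 servings.
Hence cost = 0.44·0.34 + 0.74·3.64 = €2.8432.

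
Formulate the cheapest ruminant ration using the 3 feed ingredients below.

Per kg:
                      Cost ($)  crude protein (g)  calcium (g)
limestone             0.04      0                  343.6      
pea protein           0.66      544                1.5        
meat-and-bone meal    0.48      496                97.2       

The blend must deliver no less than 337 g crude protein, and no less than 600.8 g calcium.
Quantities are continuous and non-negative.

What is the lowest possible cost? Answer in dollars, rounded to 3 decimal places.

Let x1 = kg of limestone, x2 = kg of pea protein, x3 = kg of meat-and-bone meal.
Minimise 0.04x1 + 0.66x2 + 0.48x3 with:
  544x2 + 496x3 ≥ 337   (crude protein)
  343.6x1 + 1.5x2 + 97.2x3 ≥ 600.8   (calcium)
  x1, x2, x3 ≥ 0.
The optimal basis is {limestone, meat-and-bone meal}; pea protein drops out. Binding constraints: crude protein and calcium.
Optimal quantities: limestone = 1.556 kg, meat-and-bone meal = 0.6794 kg.
Objective = 0.04·1.556 + 0.48·0.6794 = 0.38835.

$0.388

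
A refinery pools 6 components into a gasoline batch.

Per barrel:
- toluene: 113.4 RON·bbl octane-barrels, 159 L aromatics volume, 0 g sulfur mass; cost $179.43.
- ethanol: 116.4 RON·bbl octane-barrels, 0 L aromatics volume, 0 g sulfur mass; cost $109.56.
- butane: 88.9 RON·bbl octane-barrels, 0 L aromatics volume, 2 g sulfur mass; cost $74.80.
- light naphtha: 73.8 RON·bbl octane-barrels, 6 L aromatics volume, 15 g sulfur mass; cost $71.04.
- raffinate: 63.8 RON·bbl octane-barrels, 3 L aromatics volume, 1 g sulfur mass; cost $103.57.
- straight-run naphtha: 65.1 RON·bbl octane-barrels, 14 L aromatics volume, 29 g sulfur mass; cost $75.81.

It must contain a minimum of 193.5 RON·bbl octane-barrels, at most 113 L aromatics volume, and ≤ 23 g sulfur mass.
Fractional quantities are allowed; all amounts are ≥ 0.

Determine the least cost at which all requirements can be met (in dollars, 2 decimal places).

Treat it as an LP. Let x1 = barrels of toluene, x2 = barrels of ethanol, x3 = barrels of butane, x4 = barrels of light naphtha, x5 = barrels of raffinate, x6 = barrels of straight-run naphtha.
min 179.43x1 + 109.56x2 + 74.8x3 + 71.04x4 + 103.57x5 + 75.81x6 subject to:
  113.4x1 + 116.4x2 + 88.9x3 + 73.8x4 + 63.8x5 + 65.1x6 ≥ 193.5   (octane-barrels)
  159x1 + 6x4 + 3x5 + 14x6 ≤ 113   (aromatics volume)
  2x3 + 15x4 + 1x5 + 29x6 ≤ 23   (sulfur mass)
  x1, x2, x3, x4, x5, x6 ≥ 0.
The cheapest feasible vertex uses only butane; toluene, ethanol, light naphtha, raffinate, straight-run naphtha are not used. The octane-barrels requirement is met with equality.
Optimal quantities: butane = 2.1766 barrels.
Objective = 74.8·2.1766 = 162.8097.

$162.81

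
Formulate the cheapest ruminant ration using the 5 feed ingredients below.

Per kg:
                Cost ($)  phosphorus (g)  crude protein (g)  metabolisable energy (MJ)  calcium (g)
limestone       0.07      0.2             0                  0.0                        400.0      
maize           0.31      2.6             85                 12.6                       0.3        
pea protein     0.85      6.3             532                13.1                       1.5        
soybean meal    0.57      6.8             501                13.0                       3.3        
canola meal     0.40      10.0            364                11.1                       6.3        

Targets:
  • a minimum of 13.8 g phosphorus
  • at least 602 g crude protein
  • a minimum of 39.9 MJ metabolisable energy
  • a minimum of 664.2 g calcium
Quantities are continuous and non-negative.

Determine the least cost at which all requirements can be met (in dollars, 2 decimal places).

$1.24

Treat it as an LP. Let x1 = kg of limestone, x2 = kg of maize, x3 = kg of pea protein, x4 = kg of soybean meal, x5 = kg of canola meal.
Minimize 0.07x1 + 0.31x2 + 0.85x3 + 0.57x4 + 0.4x5 with:
  0.2x1 + 2.6x2 + 6.3x3 + 6.8x4 + 10x5 ≥ 13.8   (phosphorus)
  85x2 + 532x3 + 501x4 + 364x5 ≥ 602   (crude protein)
  12.6x2 + 13.1x3 + 13x4 + 11.1x5 ≥ 39.9   (metabolisable energy)
  400x1 + 0.3x2 + 1.5x3 + 3.3x4 + 6.3x5 ≥ 664.2   (calcium)
  x1, x2, x3, x4, x5 ≥ 0.
The cheapest feasible vertex uses only limestone, maize, canola meal; pea protein, soybean meal are not used. Binding constraints: crude protein, metabolisable energy, calcium.
Solving gives x1 = 1.641, x2 = 2.153, x5 = 1.151.
Cost = 0.07·1.641 + 0.31·2.153 + 0.4·1.151 = 1.2427.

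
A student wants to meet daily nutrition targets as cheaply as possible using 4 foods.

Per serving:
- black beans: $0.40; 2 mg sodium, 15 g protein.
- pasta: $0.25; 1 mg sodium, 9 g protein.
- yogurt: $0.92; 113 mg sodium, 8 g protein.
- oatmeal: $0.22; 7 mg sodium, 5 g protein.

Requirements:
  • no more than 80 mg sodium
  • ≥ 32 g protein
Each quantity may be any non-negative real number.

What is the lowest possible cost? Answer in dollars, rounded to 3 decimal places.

This is a linear program. Let x1 = servings of black beans, x2 = servings of pasta, x3 = servings of yogurt, x4 = servings of oatmeal.
Minimise 0.4x1 + 0.25x2 + 0.92x3 + 0.22x4 subject to:
  2x1 + 1x2 + 113x3 + 7x4 ≤ 80   (sodium)
  15x1 + 9x2 + 8x3 + 5x4 ≥ 32   (protein)
  x1, x2, x3, x4 ≥ 0.
At the optimum only black beans is positive (pasta, yogurt, oatmeal = 0). Binding constraint: protein.
Optimal quantities: black beans = 2.133 servings.
Objective = 0.4·2.133 = 0.85320.

$0.853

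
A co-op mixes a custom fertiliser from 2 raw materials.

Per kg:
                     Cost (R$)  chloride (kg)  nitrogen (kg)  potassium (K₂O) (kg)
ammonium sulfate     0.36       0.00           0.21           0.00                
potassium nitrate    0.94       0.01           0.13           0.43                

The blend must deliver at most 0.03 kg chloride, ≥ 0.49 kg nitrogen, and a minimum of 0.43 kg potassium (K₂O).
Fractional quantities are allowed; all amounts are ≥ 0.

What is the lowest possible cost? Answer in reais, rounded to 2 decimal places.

Let x1 = kg of ammonium sulfate, x2 = kg of potassium nitrate.
min 0.36x1 + 0.94x2 s.t.:
  0.01x2 ≤ 0.03   (chloride)
  0.21x1 + 0.13x2 ≥ 0.49   (nitrogen)
  0.43x2 ≥ 0.43   (potassium (K₂O))
  x1, x2 ≥ 0.
Both inputs are positive at the optimum. The nitrogen and potassium (K₂O) requirements are met with equality.
Optimal quantities: ammonium sulfate = 1.714 kg, potassium nitrate = 1 kg.
Total cost: 0.36·1.714 + 0.94·1 = 1.5570.

R$1.56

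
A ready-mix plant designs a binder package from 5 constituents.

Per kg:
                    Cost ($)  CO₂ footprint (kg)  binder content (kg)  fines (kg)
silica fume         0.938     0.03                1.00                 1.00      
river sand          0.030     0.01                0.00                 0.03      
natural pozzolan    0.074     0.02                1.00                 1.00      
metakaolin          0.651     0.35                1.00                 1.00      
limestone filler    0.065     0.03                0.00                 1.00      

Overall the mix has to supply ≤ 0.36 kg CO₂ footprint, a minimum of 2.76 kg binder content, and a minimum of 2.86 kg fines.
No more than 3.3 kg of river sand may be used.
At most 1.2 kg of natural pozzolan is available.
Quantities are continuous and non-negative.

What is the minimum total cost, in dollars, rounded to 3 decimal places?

$1.302

This is a linear program. Let x1 = kg of silica fume, x2 = kg of river sand, x3 = kg of natural pozzolan, x4 = kg of metakaolin, x5 = kg of limestone filler.
min 0.938x1 + 0.03x2 + 0.074x3 + 0.651x4 + 0.065x5 with:
  0.03x1 + 0.01x2 + 0.02x3 + 0.35x4 + 0.03x5 ≤ 0.36   (CO₂ footprint)
  1x1 + 1x3 + 1x4 ≥ 2.76   (binder content)
  1x1 + 0.03x2 + 1x3 + 1x4 + 1x5 ≥ 2.86   (fines)
  x2 ≤ 3.3
  x3 ≤ 1.2
  x1, x2, x3, x4, x5 ≥ 0.
The minimum-cost mix takes nothing from river sand — only silica fume, natural pozzolan, metakaolin, limestone filler. The CO₂ footprint, binder content, fines, the natural pozzolan cap requirements are met with equality.
That vertex is x1 = 0.6656, x3 = 1.2, x4 = 0.8944, x5 = 0.1.
Total cost: 0.938·0.6656 + 0.074·1.2 + 0.651·0.8944 + 0.065·0.1 = 1.30189.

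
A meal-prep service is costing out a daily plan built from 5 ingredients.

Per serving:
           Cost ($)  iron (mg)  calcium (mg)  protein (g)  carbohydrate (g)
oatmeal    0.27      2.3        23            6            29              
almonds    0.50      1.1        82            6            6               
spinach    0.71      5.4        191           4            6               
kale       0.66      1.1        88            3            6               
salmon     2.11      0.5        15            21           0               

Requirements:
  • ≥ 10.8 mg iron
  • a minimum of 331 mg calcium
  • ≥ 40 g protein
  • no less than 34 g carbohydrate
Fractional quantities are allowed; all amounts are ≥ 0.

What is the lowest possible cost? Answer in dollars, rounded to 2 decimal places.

Treat it as an LP. Let x1 = servings of oatmeal, x2 = servings of almonds, x3 = servings of spinach, x4 = servings of kale, x5 = servings of salmon.
Minimize 0.27x1 + 0.5x2 + 0.71x3 + 0.66x4 + 2.11x5 subject to:
  2.3x1 + 1.1x2 + 5.4x3 + 1.1x4 + 0.5x5 ≥ 10.8   (iron)
  23x1 + 82x2 + 191x3 + 88x4 + 15x5 ≥ 331   (calcium)
  6x1 + 6x2 + 4x3 + 3x4 + 21x5 ≥ 40   (protein)
  29x1 + 6x2 + 6x3 + 6x4 ≥ 34   (carbohydrate)
  x1, x2, x3, x4, x5 ≥ 0.
The cheapest feasible vertex uses only oatmeal, spinach; almonds, kale, salmon are not used. Binding constraints: calcium and protein.
Solving gives x1 = 5.992, x3 = 1.011.
Total cost: 0.27·5.992 + 0.71·1.011 = 2.3357.

$2.34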